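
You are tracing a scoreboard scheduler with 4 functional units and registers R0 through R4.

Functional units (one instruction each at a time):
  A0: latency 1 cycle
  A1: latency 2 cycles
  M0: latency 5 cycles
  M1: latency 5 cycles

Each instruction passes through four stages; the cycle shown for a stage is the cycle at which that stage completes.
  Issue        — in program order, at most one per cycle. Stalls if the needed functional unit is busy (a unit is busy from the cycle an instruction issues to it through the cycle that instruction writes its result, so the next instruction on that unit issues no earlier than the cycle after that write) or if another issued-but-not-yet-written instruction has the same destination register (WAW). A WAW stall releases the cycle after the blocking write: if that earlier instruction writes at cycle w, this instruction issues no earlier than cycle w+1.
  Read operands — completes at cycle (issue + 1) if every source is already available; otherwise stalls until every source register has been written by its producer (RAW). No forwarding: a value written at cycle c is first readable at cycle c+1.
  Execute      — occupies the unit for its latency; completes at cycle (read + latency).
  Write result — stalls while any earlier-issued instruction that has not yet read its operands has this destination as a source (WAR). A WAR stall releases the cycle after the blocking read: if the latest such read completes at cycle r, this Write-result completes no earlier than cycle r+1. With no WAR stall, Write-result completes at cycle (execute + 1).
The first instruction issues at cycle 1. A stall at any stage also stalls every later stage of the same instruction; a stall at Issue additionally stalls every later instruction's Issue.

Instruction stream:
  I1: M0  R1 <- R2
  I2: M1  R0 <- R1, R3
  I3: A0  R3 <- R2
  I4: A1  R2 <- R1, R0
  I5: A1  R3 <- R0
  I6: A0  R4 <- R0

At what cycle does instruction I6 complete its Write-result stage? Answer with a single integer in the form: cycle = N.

cycle = 24

[I1] 1/2/7/8
[I2] 2/9/14/15  (RAW R1: wait I1 write@8)
[I3] 3/4/5/10  (WAR R3: wait I2 read@9)
[I4] 4/16/18/19  (RAW R0: wait I2 write@15)
[I5] 20/21/23/24  (struct: A1 busy until I4 writes@19)
[I6] 21/22/23/24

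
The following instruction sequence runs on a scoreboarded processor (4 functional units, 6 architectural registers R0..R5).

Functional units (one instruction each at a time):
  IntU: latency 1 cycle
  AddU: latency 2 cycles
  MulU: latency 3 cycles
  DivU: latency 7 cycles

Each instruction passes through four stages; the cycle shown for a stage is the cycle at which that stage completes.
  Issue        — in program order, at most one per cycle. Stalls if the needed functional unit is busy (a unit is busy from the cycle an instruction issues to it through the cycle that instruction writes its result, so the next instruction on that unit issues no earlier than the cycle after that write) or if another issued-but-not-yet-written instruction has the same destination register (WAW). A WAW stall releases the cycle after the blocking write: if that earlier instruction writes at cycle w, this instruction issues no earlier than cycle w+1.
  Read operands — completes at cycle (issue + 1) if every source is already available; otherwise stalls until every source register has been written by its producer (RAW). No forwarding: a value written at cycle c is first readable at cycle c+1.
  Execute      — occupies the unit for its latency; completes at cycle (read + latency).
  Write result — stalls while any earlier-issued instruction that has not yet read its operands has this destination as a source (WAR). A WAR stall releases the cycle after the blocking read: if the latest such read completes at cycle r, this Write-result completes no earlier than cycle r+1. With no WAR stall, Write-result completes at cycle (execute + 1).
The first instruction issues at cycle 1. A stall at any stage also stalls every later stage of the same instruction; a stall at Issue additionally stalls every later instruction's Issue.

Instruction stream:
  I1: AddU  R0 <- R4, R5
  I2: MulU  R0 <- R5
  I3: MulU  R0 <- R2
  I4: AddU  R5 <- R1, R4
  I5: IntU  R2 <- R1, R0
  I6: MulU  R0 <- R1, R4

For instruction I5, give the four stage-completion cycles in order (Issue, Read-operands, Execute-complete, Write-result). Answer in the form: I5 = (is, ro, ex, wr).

I5 = (14, 18, 19, 20)

t=1  I1 dispatched to AddU
t=2  I1 operands ready
t=4  I1 complete
t=5  R0←I1
t=6  I2 dispatched to MulU
t=7  I2 operands ready
t=10  I2 complete
t=11  R0←I2
t=12  I3 dispatched to MulU
t=13  I3 operands ready, I4 dispatched to AddU
t=14  I4 operands ready, I5 dispatched to IntU
t=16  I3 complete, I4 complete
t=17  R0←I3, R5←I4
t=18  I5 operands ready, I6 dispatched to MulU
t=19  I5 complete, I6 operands ready
t=20  R2←I5
t=22  I6 complete
t=23  R0←I6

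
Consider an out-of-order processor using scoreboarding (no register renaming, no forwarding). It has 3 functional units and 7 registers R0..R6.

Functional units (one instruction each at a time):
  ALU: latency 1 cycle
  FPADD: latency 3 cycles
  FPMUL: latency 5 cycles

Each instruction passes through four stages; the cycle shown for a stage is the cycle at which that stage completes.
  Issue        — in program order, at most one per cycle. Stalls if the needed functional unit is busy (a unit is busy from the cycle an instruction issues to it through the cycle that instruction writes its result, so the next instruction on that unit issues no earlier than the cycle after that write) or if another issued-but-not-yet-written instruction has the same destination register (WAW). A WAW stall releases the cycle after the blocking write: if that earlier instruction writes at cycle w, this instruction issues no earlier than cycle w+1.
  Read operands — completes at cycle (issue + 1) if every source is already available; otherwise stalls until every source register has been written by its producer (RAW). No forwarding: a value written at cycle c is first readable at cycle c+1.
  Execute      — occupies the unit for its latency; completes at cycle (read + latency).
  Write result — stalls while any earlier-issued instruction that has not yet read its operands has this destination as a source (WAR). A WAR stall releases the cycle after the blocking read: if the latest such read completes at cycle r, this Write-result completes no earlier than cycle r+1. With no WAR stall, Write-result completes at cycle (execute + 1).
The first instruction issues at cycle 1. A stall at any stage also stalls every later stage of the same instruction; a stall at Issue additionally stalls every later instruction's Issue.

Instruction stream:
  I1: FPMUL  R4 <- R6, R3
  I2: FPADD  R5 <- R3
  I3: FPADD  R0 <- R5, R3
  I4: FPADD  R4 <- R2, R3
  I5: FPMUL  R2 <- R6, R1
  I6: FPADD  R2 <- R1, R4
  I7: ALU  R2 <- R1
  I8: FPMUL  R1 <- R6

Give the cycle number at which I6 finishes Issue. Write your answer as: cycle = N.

  I1 | 1 | 2 | 7 | 8
  I2 | 2 | 3 | 6 | 7
  I3 | 8 | 9 | 12 | 13   struct: FPADD busy until I2 writes@7
  I4 | 14 | 15 | 18 | 19   struct: FPADD busy until I3 writes@13
  I5 | 15 | 16 | 21 | 22
  I6 | 23 | 24 | 27 | 28   WAW R2: wait I5 write@22
  I7 | 29 | 30 | 31 | 32   WAW R2: wait I6 write@28
  I8 | 30 | 31 | 36 | 37

cycle = 23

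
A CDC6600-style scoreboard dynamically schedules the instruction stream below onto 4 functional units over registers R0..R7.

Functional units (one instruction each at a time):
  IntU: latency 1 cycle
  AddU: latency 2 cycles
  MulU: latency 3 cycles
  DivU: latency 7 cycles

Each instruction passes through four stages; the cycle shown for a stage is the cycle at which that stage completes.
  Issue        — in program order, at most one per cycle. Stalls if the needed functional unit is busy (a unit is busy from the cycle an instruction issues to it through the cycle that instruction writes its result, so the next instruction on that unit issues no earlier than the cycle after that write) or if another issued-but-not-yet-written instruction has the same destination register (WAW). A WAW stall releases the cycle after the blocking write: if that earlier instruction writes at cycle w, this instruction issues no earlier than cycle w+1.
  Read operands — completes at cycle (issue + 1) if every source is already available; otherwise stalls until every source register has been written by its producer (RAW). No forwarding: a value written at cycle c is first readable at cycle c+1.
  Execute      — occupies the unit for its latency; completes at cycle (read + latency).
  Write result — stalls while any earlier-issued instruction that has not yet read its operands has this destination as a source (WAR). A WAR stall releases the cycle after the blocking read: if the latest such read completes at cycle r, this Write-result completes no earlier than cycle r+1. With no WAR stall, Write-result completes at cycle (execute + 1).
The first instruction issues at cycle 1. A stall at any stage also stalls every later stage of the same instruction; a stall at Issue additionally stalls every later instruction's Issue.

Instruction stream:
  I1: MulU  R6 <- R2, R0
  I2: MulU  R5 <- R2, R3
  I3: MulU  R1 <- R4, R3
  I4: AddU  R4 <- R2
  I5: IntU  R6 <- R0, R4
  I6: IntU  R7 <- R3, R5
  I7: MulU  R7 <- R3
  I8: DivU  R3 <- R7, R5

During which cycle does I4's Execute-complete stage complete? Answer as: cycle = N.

I1: IS=1 RO=2 EX=5 WR=6
I2: IS=7 RO=8 EX=11 WR=12  [struct: MulU busy until I1 writes@6]
I3: IS=13 RO=14 EX=17 WR=18  [struct: MulU busy until I2 writes@12]
I4: IS=14 RO=15 EX=17 WR=18
I5: IS=15 RO=19 EX=20 WR=21  [RAW R4: wait I4 write@18]
I6: IS=22 RO=23 EX=24 WR=25  [struct: IntU busy until I5 writes@21]
I7: IS=26 RO=27 EX=30 WR=31  [WAW R7: wait I6 write@25]
I8: IS=27 RO=32 EX=39 WR=40  [RAW R7: wait I7 write@31]

cycle = 17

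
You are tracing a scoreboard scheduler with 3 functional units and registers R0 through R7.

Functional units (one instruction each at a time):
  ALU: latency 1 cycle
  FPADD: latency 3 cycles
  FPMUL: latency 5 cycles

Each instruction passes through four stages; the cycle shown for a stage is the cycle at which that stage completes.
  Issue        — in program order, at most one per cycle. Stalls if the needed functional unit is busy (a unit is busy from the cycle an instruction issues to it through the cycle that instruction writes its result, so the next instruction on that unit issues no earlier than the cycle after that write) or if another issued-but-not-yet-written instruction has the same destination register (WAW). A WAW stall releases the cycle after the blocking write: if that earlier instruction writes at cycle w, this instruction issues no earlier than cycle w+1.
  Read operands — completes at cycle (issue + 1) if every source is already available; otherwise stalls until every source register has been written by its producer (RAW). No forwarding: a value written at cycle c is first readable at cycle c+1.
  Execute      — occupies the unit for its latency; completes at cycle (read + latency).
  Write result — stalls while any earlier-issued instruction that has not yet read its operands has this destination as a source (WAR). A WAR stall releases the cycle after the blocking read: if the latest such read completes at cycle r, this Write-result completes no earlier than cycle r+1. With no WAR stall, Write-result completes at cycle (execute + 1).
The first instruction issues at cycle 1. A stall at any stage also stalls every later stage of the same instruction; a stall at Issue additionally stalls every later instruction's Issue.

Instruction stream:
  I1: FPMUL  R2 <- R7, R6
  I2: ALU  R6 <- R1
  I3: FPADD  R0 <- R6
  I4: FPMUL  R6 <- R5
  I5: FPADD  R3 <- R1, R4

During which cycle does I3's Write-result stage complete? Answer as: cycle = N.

I1 -> (1, 2, 7, 8)
I2 -> (2, 3, 4, 5)
I3 -> (3, 6, 9, 10)  // RAW R6: wait I2 write@5
I4 -> (9, 10, 15, 16)  // struct: FPMUL busy until I1 writes@8
I5 -> (11, 12, 15, 16)  // struct: FPADD busy until I3 writes@10

cycle = 10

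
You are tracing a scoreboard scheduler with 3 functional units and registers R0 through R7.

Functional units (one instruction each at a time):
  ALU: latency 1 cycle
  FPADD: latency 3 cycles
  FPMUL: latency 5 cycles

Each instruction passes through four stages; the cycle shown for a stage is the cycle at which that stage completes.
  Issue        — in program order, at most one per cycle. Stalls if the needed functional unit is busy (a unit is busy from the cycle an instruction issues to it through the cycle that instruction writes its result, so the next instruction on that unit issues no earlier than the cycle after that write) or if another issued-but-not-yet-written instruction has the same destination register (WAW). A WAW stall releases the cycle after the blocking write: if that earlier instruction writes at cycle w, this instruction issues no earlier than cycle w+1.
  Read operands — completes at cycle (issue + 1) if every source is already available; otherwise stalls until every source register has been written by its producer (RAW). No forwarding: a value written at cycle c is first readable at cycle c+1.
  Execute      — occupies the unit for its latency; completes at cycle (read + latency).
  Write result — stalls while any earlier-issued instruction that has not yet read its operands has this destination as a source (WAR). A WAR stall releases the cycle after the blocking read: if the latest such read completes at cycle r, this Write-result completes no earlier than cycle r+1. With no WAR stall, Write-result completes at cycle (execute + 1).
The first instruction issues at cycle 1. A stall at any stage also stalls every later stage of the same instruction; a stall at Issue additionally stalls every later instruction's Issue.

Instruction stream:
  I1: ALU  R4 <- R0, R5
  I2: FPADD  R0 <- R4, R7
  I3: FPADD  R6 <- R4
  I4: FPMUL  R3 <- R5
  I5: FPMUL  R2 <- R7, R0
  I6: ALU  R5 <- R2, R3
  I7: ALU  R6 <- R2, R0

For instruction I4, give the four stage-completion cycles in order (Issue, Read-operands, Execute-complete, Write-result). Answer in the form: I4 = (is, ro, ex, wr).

[1] I1→ALU
[2] I1 RO · I2→FPADD
[3] I1 EX
[4] I1 WR R4
[5] I2 RO
[8] I2 EX
[9] I2 WR R0
[10] I3→FPADD
[11] I3 RO · I4→FPMUL
[12] I4 RO
[14] I3 EX
[15] I3 WR R6
[17] I4 EX
[18] I4 WR R3
[19] I5→FPMUL
[20] I5 RO · I6→ALU
[25] I5 EX
[26] I5 WR R2
[27] I6 RO
[28] I6 EX
[29] I6 WR R5
[30] I7→ALU
[31] I7 RO
[32] I7 EX
[33] I7 WR R6

I4 = (11, 12, 17, 18)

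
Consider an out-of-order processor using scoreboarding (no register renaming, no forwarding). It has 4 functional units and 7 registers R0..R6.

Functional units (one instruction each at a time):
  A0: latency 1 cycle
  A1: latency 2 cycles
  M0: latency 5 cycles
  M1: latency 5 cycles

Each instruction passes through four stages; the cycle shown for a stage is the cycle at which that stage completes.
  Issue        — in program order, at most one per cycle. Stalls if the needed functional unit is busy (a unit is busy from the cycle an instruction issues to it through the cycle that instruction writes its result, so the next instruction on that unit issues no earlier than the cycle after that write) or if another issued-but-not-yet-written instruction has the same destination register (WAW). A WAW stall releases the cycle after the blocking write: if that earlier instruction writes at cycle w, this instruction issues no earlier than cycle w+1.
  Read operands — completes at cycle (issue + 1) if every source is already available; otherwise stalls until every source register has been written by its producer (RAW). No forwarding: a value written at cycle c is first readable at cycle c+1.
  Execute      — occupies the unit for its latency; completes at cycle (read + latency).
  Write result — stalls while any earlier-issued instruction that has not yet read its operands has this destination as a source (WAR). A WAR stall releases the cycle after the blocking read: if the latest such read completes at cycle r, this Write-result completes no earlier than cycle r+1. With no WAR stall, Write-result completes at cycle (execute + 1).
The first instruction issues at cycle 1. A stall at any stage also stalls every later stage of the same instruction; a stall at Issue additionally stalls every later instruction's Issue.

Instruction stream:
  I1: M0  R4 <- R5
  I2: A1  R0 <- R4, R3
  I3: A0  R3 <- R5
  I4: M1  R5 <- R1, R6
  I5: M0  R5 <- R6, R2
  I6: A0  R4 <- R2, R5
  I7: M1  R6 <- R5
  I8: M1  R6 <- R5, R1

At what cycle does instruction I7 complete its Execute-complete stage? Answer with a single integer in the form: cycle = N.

[I1] 1/2/7/8
[I2] 2/9/11/12  (RAW R4: wait I1 write@8)
[I3] 3/4/5/10  (WAR R3: wait I2 read@9)
[I4] 4/5/10/11
[I5] 12/13/18/19  (WAW R5: wait I4 write@11)
[I6] 13/20/21/22  (RAW R5: wait I5 write@19)
[I7] 14/20/25/26  (RAW R5: wait I5 write@19)
[I8] 27/28/33/34  (struct: M1 busy until I7 writes@26)

cycle = 25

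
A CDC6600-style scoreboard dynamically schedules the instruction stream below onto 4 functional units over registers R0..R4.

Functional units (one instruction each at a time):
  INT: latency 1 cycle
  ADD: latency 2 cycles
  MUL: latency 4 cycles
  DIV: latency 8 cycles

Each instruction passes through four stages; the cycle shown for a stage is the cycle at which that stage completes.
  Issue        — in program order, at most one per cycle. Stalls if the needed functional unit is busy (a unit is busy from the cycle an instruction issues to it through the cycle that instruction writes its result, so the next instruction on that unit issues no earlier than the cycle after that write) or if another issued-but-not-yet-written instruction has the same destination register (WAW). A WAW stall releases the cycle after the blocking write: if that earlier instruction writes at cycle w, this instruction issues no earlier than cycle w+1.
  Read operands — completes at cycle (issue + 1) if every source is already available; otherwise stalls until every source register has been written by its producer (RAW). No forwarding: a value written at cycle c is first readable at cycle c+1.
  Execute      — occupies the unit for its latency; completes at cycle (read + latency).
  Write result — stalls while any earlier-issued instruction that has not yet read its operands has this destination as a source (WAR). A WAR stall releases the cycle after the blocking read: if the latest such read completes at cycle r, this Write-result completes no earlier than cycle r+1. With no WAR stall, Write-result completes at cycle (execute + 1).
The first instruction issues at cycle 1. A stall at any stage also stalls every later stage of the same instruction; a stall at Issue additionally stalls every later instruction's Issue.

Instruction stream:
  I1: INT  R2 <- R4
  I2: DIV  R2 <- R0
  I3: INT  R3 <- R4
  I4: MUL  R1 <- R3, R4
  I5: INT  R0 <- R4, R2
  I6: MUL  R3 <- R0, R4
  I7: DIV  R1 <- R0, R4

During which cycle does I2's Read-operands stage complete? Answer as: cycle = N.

cycle 1: issue I1 (INT)
cycle 2: I1 read-ops
cycle 3: I1 finished on INT
cycle 4: I1→R2
cycle 5: issue I2 (DIV)
cycle 6: I2 read-ops · issue I3 (INT)
cycle 7: I3 read-ops · issue I4 (MUL)
cycle 8: I3 finished on INT
cycle 9: I3→R3
cycle 10: I4 read-ops · issue I5 (INT)
cycle 14: I2 finished on DIV · I4 finished on MUL
cycle 15: I2→R2 · I4→R1
cycle 16: I5 read-ops · issue I6 (MUL)
cycle 17: I5 finished on INT · issue I7 (DIV)
cycle 18: I5→R0
cycle 19: I6 read-ops · I7 read-ops
cycle 23: I6 finished on MUL
cycle 24: I6→R3
cycle 27: I7 finished on DIV
cycle 28: I7→R1

cycle = 6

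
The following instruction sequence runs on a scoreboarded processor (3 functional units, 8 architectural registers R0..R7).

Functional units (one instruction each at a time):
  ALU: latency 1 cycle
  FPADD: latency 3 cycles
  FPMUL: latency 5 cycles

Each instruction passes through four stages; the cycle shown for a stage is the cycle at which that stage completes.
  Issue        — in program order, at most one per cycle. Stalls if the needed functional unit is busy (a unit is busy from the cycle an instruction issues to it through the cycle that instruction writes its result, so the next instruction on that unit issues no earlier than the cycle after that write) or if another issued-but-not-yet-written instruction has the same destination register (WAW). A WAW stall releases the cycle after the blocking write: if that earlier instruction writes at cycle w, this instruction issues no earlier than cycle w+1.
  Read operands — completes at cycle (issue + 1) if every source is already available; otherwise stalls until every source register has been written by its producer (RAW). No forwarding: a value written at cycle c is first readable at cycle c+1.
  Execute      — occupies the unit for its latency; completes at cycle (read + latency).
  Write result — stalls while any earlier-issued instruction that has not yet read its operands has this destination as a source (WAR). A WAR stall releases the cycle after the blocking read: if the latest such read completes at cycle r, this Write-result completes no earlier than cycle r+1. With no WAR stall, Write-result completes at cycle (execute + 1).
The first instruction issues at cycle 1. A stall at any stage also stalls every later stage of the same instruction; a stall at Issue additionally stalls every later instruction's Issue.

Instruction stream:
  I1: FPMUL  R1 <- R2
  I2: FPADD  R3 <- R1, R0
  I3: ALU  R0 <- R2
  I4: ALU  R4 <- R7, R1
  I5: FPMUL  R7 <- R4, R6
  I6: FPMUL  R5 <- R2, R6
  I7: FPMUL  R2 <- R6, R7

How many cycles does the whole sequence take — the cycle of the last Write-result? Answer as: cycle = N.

cycle = 37

cycle 1: issue I1 (FPMUL)
cycle 2: I1 read-ops; issue I2 (FPADD)
cycle 3: issue I3 (ALU)
cycle 4: I3 read-ops
cycle 5: I3 finished on ALU
cycle 7: I1 finished on FPMUL
cycle 8: I1→R1
cycle 9: I2 read-ops
cycle 10: I3→R0
cycle 11: issue I4 (ALU)
cycle 12: I2 finished on FPADD; I4 read-ops; issue I5 (FPMUL)
cycle 13: I2→R3; I4 finished on ALU
cycle 14: I4→R4
cycle 15: I5 read-ops
cycle 20: I5 finished on FPMUL
cycle 21: I5→R7
cycle 22: issue I6 (FPMUL)
cycle 23: I6 read-ops
cycle 28: I6 finished on FPMUL
cycle 29: I6→R5
cycle 30: issue I7 (FPMUL)
cycle 31: I7 read-ops
cycle 36: I7 finished on FPMUL
cycle 37: I7→R2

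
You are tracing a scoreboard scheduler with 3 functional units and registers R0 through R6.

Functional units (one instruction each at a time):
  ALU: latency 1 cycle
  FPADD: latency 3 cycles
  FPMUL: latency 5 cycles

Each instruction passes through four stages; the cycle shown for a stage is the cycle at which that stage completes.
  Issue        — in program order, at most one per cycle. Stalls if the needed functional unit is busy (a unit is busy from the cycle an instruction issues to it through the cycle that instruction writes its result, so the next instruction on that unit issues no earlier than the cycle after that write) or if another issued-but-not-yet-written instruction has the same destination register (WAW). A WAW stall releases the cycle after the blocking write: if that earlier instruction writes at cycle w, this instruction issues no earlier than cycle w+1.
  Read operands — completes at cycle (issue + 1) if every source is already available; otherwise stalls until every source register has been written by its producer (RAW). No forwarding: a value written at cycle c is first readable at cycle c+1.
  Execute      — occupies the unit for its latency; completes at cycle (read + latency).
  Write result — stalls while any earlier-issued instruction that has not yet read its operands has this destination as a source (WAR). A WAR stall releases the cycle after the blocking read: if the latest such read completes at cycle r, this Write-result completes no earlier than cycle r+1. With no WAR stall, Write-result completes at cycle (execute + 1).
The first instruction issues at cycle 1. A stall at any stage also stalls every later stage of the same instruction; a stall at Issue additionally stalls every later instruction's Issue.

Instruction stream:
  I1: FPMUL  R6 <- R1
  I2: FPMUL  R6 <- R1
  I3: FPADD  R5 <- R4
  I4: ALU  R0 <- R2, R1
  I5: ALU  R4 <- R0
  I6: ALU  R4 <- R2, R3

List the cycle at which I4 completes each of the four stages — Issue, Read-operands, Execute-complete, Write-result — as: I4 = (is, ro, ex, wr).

I4 = (11, 12, 13, 14)

I1 -> (1, 2, 7, 8)
I2 -> (9, 10, 15, 16)  // struct: FPMUL busy until I1 writes@8
I3 -> (10, 11, 14, 15)
I4 -> (11, 12, 13, 14)
I5 -> (15, 16, 17, 18)  // struct: ALU busy until I4 writes@14
I6 -> (19, 20, 21, 22)  // struct: ALU busy until I5 writes@18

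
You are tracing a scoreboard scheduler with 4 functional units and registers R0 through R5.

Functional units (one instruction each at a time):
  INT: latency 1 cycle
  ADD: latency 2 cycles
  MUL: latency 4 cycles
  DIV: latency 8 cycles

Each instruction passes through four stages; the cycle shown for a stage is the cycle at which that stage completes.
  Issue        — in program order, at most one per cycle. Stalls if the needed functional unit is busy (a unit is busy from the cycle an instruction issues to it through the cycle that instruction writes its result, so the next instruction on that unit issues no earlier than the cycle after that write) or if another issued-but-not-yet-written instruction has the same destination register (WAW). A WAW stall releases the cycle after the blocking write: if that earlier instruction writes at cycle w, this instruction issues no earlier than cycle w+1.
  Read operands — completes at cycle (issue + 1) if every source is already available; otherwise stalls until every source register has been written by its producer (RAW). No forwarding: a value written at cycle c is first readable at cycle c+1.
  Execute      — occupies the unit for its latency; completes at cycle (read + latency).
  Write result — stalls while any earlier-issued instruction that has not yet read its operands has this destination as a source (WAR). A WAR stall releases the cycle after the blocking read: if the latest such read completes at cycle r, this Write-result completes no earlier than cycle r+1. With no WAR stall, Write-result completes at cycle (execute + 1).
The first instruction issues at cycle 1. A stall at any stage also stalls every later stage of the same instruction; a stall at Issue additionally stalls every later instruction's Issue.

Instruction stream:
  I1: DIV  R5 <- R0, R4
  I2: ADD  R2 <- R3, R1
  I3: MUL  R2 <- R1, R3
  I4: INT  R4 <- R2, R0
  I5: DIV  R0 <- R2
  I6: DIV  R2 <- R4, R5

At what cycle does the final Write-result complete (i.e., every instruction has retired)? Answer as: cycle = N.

[1] I1 issues→DIV
[2] I1 reads; I2 issues→ADD
[3] I2 reads
[5] I2 exec-done
[6] I2 writes R2
[7] I3 issues→MUL
[8] I3 reads; I4 issues→INT
[10] I1 exec-done
[11] I1 writes R5
[12] I3 exec-done; I5 issues→DIV
[13] I3 writes R2
[14] I4 reads; I5 reads
[15] I4 exec-done
[16] I4 writes R4
[22] I5 exec-done
[23] I5 writes R0
[24] I6 issues→DIV
[25] I6 reads
[33] I6 exec-done
[34] I6 writes R2

cycle = 34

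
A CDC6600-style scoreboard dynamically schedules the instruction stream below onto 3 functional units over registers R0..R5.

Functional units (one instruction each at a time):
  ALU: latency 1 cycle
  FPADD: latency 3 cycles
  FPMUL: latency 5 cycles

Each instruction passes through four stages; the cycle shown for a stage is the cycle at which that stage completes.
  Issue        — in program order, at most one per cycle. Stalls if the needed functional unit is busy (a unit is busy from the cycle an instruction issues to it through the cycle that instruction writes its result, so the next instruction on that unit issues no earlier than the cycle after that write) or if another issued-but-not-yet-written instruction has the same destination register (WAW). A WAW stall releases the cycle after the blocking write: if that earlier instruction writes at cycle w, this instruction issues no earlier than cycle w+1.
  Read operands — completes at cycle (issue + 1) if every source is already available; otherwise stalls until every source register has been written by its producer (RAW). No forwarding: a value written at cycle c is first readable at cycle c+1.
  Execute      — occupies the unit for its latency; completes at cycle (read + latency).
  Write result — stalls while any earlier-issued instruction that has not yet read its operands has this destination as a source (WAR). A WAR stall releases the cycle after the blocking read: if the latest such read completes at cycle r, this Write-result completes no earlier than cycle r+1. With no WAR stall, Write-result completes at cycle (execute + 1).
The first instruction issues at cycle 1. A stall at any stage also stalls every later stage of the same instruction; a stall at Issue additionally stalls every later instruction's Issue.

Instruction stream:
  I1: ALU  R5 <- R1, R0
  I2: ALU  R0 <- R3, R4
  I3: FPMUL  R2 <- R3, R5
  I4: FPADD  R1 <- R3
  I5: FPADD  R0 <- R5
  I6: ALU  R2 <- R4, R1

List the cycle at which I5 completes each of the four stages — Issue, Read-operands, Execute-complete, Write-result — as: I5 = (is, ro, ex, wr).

I5 = (13, 14, 17, 18)

[1] I1→ALU
[2] I1 RO
[3] I1 EX
[4] I1 WR R5
[5] I2→ALU
[6] I2 RO · I3→FPMUL
[7] I2 EX · I3 RO · I4→FPADD
[8] I2 WR R0 · I4 RO
[11] I4 EX
[12] I3 EX · I4 WR R1
[13] I3 WR R2 · I5→FPADD
[14] I5 RO · I6→ALU
[15] I6 RO
[16] I6 EX
[17] I5 EX · I6 WR R2
[18] I5 WR R0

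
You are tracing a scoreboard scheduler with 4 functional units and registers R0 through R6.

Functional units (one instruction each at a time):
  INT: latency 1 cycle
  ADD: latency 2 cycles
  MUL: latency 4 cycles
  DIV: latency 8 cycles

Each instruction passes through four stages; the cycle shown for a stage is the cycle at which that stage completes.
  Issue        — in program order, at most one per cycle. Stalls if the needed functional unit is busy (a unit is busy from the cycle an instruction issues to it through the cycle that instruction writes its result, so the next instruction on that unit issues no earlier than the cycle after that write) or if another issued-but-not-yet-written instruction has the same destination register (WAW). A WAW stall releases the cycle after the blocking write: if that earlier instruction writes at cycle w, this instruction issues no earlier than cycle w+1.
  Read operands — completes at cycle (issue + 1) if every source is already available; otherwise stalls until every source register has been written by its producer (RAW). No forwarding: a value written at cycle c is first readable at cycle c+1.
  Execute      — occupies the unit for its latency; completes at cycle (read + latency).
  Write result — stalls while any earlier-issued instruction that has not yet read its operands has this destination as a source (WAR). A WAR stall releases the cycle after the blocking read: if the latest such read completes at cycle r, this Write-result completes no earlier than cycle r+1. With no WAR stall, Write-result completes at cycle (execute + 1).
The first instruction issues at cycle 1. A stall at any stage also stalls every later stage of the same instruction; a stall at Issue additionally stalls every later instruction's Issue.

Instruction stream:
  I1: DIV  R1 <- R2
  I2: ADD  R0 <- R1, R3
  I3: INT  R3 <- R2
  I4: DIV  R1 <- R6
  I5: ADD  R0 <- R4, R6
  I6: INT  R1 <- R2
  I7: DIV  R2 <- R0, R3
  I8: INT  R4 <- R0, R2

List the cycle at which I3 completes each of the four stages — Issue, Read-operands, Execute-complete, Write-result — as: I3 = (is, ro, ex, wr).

I3 = (3, 4, 5, 13)

c1: issue I1 (DIV)
c2: I1 read-ops; issue I2 (ADD)
c3: issue I3 (INT)
c4: I3 read-ops
c5: I3 finished on INT
c10: I1 finished on DIV
c11: I1→R1
c12: I2 read-ops; issue I4 (DIV)
c13: I3→R3; I4 read-ops
c14: I2 finished on ADD
c15: I2→R0
c16: issue I5 (ADD)
c17: I5 read-ops
c19: I5 finished on ADD
c20: I5→R0
c21: I4 finished on DIV
c22: I4→R1
c23: issue I6 (INT)
c24: I6 read-ops; issue I7 (DIV)
c25: I6 finished on INT; I7 read-ops
c26: I6→R1
c27: issue I8 (INT)
c33: I7 finished on DIV
c34: I7→R2
c35: I8 read-ops
c36: I8 finished on INT
c37: I8→R4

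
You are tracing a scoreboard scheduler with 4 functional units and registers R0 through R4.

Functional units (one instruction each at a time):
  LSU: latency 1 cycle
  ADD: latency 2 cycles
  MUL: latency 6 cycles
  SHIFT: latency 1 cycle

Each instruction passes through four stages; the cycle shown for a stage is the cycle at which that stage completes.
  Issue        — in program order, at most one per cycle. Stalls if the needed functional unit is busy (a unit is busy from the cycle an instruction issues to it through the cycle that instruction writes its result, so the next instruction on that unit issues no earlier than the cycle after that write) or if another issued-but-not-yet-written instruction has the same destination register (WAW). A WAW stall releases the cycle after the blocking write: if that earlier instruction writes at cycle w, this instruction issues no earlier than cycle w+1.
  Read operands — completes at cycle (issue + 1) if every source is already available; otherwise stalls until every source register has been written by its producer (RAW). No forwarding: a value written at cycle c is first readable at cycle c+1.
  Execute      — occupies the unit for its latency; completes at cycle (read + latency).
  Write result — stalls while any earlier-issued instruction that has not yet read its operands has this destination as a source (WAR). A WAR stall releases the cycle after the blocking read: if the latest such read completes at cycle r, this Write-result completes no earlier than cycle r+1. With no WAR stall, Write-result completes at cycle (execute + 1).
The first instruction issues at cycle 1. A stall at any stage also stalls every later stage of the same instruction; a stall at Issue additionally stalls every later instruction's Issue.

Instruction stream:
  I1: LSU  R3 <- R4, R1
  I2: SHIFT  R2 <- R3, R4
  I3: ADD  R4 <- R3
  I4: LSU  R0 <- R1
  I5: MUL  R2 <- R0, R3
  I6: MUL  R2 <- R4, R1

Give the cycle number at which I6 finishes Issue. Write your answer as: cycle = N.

cycle = 17

[I1] 1/2/3/4
[I2] 2/5/6/7  (RAW R3: wait I1 write@4)
[I3] 3/5/7/8  (RAW R3: wait I1 write@4)
[I4] 5/6/7/8  (struct: LSU busy until I1 writes@4)
[I5] 8/9/15/16  (WAW R2: wait I2 write@7)
[I6] 17/18/24/25  (struct: MUL busy until I5 writes@16)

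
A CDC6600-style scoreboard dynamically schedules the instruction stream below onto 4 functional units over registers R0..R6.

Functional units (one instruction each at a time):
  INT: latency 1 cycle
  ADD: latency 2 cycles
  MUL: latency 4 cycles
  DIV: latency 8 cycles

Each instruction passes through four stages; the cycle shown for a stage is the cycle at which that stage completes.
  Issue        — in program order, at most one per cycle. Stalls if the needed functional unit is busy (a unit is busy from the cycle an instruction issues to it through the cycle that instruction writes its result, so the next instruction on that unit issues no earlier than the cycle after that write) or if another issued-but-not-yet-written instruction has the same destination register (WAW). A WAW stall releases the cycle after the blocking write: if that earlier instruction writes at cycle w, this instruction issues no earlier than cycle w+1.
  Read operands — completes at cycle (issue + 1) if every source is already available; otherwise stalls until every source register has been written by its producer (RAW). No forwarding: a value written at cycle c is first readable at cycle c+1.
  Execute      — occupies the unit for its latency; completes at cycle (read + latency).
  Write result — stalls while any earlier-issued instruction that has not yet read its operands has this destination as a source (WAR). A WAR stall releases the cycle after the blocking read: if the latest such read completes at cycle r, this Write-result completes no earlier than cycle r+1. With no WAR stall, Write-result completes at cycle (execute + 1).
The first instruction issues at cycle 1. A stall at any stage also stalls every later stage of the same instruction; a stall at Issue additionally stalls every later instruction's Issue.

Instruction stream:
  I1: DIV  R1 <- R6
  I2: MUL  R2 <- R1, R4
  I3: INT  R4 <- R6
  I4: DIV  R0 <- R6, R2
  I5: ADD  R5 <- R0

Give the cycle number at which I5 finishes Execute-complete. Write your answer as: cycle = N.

cycle = 30

cycle 1: I1→DIV
cycle 2: I1 RO, I2→MUL
cycle 3: I3→INT
cycle 4: I3 RO
cycle 5: I3 EX
cycle 10: I1 EX
cycle 11: I1 WR R1
cycle 12: I2 RO, I4→DIV
cycle 13: I3 WR R4, I5→ADD
cycle 16: I2 EX
cycle 17: I2 WR R2
cycle 18: I4 RO
cycle 26: I4 EX
cycle 27: I4 WR R0
cycle 28: I5 RO
cycle 30: I5 EX
cycle 31: I5 WR R5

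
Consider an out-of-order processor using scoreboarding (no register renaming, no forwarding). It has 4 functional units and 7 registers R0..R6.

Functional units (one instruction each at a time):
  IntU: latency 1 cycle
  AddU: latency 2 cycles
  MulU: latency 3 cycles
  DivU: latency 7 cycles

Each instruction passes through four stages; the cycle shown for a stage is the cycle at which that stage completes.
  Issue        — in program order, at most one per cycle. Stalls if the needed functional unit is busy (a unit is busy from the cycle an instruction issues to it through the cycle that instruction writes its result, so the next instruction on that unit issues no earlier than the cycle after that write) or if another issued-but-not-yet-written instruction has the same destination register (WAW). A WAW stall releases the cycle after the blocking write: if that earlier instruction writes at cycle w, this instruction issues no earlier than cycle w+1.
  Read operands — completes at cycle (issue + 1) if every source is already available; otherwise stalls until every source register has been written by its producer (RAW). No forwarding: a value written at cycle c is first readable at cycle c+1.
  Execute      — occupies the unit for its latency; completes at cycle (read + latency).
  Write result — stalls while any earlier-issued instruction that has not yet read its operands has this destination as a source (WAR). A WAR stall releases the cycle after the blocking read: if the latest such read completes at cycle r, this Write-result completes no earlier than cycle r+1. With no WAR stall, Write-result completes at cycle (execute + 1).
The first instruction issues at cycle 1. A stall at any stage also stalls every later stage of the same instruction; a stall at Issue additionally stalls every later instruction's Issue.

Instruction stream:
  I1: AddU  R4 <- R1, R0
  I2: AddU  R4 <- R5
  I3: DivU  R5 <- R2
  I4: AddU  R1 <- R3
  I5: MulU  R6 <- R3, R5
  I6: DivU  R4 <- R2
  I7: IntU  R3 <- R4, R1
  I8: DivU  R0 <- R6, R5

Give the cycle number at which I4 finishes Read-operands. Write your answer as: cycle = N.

cycle = 12

I1: IS=1 RO=2 EX=4 WR=5
I2: IS=6 RO=7 EX=9 WR=10  [struct: AddU busy until I1 writes@5]
I3: IS=7 RO=8 EX=15 WR=16
I4: IS=11 RO=12 EX=14 WR=15  [struct: AddU busy until I2 writes@10]
I5: IS=12 RO=17 EX=20 WR=21  [RAW R5: wait I3 write@16]
I6: IS=17 RO=18 EX=25 WR=26  [struct: DivU busy until I3 writes@16]
I7: IS=18 RO=27 EX=28 WR=29  [RAW R4: wait I6 write@26]
I8: IS=27 RO=28 EX=35 WR=36  [struct: DivU busy until I6 writes@26]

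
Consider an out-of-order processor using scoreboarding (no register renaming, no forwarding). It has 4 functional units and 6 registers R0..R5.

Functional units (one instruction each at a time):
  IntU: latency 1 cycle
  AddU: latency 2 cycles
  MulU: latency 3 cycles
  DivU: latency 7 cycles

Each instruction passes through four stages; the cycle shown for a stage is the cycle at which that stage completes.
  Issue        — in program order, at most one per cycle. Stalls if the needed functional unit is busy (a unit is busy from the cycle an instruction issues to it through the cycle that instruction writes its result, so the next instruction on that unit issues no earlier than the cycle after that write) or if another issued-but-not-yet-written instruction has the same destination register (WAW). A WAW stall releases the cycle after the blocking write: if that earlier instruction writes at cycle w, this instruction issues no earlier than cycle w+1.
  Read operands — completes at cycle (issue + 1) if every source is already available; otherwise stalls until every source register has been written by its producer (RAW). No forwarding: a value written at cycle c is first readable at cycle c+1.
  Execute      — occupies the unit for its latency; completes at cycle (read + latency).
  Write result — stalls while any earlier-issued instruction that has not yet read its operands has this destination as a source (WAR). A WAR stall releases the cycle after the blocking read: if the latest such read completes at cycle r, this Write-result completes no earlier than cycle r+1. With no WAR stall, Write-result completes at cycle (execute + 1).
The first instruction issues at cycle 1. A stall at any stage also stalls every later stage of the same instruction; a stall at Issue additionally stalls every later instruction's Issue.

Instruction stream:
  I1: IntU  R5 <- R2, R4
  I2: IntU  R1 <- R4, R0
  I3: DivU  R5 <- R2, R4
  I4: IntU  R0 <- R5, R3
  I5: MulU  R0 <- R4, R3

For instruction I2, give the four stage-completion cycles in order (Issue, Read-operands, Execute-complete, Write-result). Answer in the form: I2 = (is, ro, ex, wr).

I2 = (5, 6, 7, 8)

c1: I1 dispatched to IntU
c2: I1 operands ready
c3: I1 complete
c4: R5←I1
c5: I2 dispatched to IntU
c6: I2 operands ready; I3 dispatched to DivU
c7: I2 complete; I3 operands ready
c8: R1←I2
c9: I4 dispatched to IntU
c14: I3 complete
c15: R5←I3
c16: I4 operands ready
c17: I4 complete
c18: R0←I4
c19: I5 dispatched to MulU
c20: I5 operands ready
c23: I5 complete
c24: R0←I5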